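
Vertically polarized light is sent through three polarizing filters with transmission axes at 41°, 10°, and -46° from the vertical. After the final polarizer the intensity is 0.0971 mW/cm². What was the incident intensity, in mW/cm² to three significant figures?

I₀ ≈ 0.742 mW/cm²

I₁ = I₀ cos²(41° − 0°) = I₀ cos²(41°) = 0.5696 I₀.
I₂ = I₁ cos²(10° − 41°) = 0.5696 I₀ · cos²(31°) = 0.4185 I₀.
I₃ = I₂ cos²(-46° − 10°) = 0.4185 I₀ · cos²(56°) = 0.1309 I₀.
So 0.0971 mW/cm² = 0.1309 I₀, giving I₀ = 0.0971/0.1309 = 0.742 mW/cm².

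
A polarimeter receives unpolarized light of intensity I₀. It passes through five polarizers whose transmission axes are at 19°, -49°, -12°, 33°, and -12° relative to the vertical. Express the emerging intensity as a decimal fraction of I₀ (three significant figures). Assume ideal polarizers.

≈ 0.0112 I₀

Unpolarized light through the first polarizer → I₁ = ½ I₀, now polarized at 19°.
I₂ = I₁ cos²(-49° − 19°) = 0.5 I₀ · cos²(68°) = 0.07017 I₀.
I₃ = I₂ cos²(-12° + 49°) = 0.07017 I₀ · cos²(37°) = 0.04475 I₀.
I₄ = I₃ cos²(33° + 12°) = 0.04475 I₀ · cos²(45°) = 0.02238 I₀.
I₅ = I₄ cos²(-12° − 33°) = 0.02238 I₀ · cos²(45°) = 0.01119 I₀.
Transmitted fraction = 0.01119.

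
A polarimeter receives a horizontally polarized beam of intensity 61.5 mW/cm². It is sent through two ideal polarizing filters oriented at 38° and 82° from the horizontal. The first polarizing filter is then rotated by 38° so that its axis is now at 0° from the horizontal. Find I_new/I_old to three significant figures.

I_new/I_old ≈ 0.0603

Before rotation:
By Malus's law, I₁ = I₀ cos²(38° − 0°) = I₀ cos²(38°) = 0.621 I₀.
I₂ = I₁ cos²(82° − 38°) = 0.621 I₀ · cos²(44°) = 0.3213 I₀.
After rotation:
I₁ = I₀ cos²(0° − 0°) = I₀ cos²(0°) = 1 I₀.
I₂ = I₁ cos²(82° − 0°) = 1 I₀ · cos²(82°) = 0.01937 I₀.
Ratio = 0.01937 / 0.3213 = 0.06028.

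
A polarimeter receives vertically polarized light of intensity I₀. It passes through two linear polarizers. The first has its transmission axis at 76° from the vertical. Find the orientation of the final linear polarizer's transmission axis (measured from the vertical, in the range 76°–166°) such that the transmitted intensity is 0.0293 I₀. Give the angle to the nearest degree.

I₁ = I₀ cos²(76° − 0°) = I₀ cos²(76°) = 0.05853 I₀.
Need I₂/I₀ = 0.0293, so cos²(θ − 76°) = 0.0293 / 0.05853 = 0.5006.
θ − 76° = arccos(√0.5006) = 45.0°, giving θ ≈ 76 + 45.0 = 121.0°.

θ ≈ 121°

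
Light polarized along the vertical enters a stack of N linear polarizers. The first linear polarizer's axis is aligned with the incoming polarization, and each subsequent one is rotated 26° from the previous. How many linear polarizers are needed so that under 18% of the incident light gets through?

First polarizer is aligned with the polarization: full transmission.
Each further stage multiplies by cos²(26°) = 0.8078.
After N polarizers: T = 0.8078^(N−1). Require T < 0.18 ⇒ N−1 > ln(0.18)/ln(0.8078) = 8.04, so N−1 ≥ 9 and N = 10.
Check: N=10 gives T = 0.1465 < 0.18; N=9 gives T = 0.1814.

N = 10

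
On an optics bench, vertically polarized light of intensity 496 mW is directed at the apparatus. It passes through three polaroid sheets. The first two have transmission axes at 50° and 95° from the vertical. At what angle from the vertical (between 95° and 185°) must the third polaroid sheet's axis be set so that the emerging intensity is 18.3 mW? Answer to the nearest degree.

θ ≈ 160°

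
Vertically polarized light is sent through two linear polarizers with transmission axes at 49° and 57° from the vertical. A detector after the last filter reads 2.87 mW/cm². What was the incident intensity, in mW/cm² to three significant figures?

I₀ ≈ 6.80 mW/cm²

By Malus's law, I₁ = I₀ cos²(49° − 0°) = I₀ cos²(49°) = 0.4304 I₀.
I₂ = I₁ cos²(57° − 49°) = 0.4304 I₀ · cos²(8°) = 0.4221 I₀.
So 2.87 mW/cm² = 0.4221 I₀, giving I₀ = 2.87/0.4221 = 6.8 mW/cm².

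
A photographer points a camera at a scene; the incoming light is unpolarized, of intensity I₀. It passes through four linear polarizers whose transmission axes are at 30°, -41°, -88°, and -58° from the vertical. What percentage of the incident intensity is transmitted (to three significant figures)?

≈ 1.85%

Unpolarized light through the first polarizer → I₁ = ½ I₀, now polarized at 30°.
I₂ = I₁ cos²(-41° − 30°) = 0.5 I₀ · cos²(71°) = 0.053 I₀.
I₃ = I₂ cos²(-88° + 41°) = 0.053 I₀ · cos²(47°) = 0.02465 I₀.
I₄ = I₃ cos²(-58° + 88°) = 0.02465 I₀ · cos²(30°) = 0.01849 I₀.
That is 1.849% of the incident intensity.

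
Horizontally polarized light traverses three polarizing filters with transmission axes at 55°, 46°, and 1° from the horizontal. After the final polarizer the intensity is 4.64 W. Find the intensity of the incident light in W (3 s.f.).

I₁ = I₀ cos²(55° − 0°) = I₀ cos²(55°) = 0.329 I₀.
I₂ = I₁ cos²(46° − 55°) = 0.329 I₀ · cos²(9°) = 0.3209 I₀.
I₃ = I₂ cos²(1° − 46°) = 0.3209 I₀ · cos²(45°) = 0.1605 I₀.
So 4.64 W = 0.1605 I₀, giving I₀ = 4.64/0.1605 = 28.92 W.

I₀ ≈ 28.9 W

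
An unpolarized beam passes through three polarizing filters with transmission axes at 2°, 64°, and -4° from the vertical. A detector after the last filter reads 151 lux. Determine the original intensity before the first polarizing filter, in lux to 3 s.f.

I₀ ≈ 9760 lux

Unpolarized light through the first polarizer → I₁ = ½ I₀, now polarized at 2°.
I₂ = I₁ cos²(64° − 2°) = 0.5 I₀ · cos²(62°) = 0.1102 I₀.
I₃ = I₂ cos²(-4° − 64°) = 0.1102 I₀ · cos²(68°) = 0.01546 I₀.
So 151 lux = 0.01546 I₀, giving I₀ = 151/0.01546 = 9764 lux.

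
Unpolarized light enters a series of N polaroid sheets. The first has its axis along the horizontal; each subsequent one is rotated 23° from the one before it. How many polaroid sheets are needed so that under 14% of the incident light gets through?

First polarizer halves the unpolarized light: factor 1/2.
Each further stage multiplies by cos²(23°) = 0.8473.
After N polarizers: T = 0.5·0.8473^(N−1). Require T < 0.14 ⇒ N−1 > ln(0.14/0.5)/ln(0.8473) = 7.68, so N−1 ≥ 8 and N = 9.
Check: N=9 gives T = 0.1329 < 0.14; N=8 gives T = 0.1568.

N = 9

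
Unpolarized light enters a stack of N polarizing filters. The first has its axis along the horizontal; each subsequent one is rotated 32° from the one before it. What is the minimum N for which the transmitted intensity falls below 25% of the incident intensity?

First polarizer halves the unpolarized light: factor 1/2.
Each further stage multiplies by cos²(32°) = 0.7192.
After N polarizers: T = 0.5·0.7192^(N−1). Require T < 0.25 ⇒ N−1 > ln(0.25/0.5)/ln(0.7192) = 2.10, so N−1 ≥ 3 and N = 4.
Check: N=4 gives T = 0.186 < 0.25; N=3 gives T = 0.2586.

N = 4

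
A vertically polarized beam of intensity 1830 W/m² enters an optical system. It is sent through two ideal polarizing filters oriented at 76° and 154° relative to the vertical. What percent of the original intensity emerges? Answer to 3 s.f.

I₁ = 1830 W/m² · cos²(76°) = 107.1 W/m².
I₂ = I₁ · cos²(78°) = 107.1 · 0.04323 = 4.63 W/m².
That is 0.253% of the incident intensity.

≈ 0.253%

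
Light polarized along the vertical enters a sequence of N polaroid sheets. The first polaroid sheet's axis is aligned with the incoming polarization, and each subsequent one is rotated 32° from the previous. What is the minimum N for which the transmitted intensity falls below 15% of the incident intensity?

N = 7

First polarizer is aligned with the polarization: full transmission.
Each further stage multiplies by cos²(32°) = 0.7192.
After N polarizers: T = 0.7192^(N−1). Require T < 0.15 ⇒ N−1 > ln(0.15)/ln(0.7192) = 5.76, so N−1 ≥ 6 and N = 7.
Check: N=7 gives T = 0.1384 < 0.15; N=6 gives T = 0.1924.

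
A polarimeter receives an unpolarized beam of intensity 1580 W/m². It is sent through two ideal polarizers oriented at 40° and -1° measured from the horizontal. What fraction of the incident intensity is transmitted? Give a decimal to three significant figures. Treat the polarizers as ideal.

Unpolarized light through the first polarizer → I₁ = 1580 W/m²/2 = 790 W/m², polarized at 40°.
I₂ = I₁ · cos²(41°) = 790 · 0.5696 = 450 W/m².
Transmitted fraction = 0.2848.

I/I₀ ≈ 0.285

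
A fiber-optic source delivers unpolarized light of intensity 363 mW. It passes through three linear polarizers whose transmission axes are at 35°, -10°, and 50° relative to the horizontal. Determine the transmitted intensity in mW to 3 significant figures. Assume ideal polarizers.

Unpolarized light through the first polarizer → I₁ = 363 mW/2 = 181.5 mW, polarized at 35°.
I₂ = I₁ · cos²(45°) = 181.5 · 0.5 = 90.75 mW.
I₃ = I₂ · cos²(60°) = 90.75 · 0.25 = 22.69 mW.

I ≈ 22.7 mW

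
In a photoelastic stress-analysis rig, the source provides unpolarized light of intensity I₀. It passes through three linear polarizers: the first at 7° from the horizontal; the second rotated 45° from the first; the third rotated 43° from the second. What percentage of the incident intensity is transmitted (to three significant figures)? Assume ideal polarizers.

≈ 13.4%

Unpolarized light through the first polarizer → I₁ = ½ I₀, now polarized at 7°.
I₂ = I₁ cos²(45°) = 0.5 · 0.5 I₀ = 0.25 I₀.
I₃ = I₂ cos²(43°) = 0.25 · 0.5349 I₀ = 0.1337 I₀.
That is 13.37% of the incident intensity.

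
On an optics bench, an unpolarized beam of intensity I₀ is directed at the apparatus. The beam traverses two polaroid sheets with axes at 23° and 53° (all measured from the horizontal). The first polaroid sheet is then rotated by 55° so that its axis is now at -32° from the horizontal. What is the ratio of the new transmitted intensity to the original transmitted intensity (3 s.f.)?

Before rotation:
Unpolarized light through the first polarizer → I₁ = ½ I₀, now polarized at 23°.
I₂ = I₁ cos²(53° − 23°) = 0.5 I₀ · cos²(30°) = 0.375 I₀.
After rotation:
Unpolarized light through the first polarizer → I₁ = ½ I₀, now polarized at -32°.
I₂ = I₁ cos²(53° + 32°) = 0.5 I₀ · cos²(85°) = 0.003798 I₀.
Ratio = 0.003798 / 0.375 = 0.01013.

I_new/I_old ≈ 0.0101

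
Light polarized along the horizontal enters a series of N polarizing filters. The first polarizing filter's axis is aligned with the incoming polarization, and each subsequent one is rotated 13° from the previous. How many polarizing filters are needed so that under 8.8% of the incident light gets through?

N = 48

First polarizer is aligned with the polarization: full transmission.
Each further stage multiplies by cos²(13°) = 0.9494.
After N polarizers: T = 0.9494^(N−1). Require T < 0.088 ⇒ N−1 > ln(0.088)/ln(0.9494) = 46.80, so N−1 ≥ 47 and N = 48.
Check: N=48 gives T = 0.08711 < 0.088; N=47 gives T = 0.09175.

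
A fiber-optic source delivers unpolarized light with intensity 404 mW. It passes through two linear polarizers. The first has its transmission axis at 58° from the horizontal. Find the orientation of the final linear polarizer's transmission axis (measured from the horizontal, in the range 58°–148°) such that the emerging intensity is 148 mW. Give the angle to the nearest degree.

Unpolarized light through the first polarizer → I₁ = ½ I₀, now polarized at 58°.
Target fraction: 148 / 404 mW = 0.3663 of I₀.
Need I₂/I₀ = 0.3663, so cos²(θ − 58°) = 0.3663 / 0.5 = 0.7327.
θ − 58° = arccos(√0.7327) = 31.1°, giving θ ≈ 58 + 31.1 = 89.1°.

θ ≈ 89°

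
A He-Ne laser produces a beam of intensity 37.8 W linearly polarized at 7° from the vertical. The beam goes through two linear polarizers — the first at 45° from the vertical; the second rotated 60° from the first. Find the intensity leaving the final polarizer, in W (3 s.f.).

I ≈ 5.87 W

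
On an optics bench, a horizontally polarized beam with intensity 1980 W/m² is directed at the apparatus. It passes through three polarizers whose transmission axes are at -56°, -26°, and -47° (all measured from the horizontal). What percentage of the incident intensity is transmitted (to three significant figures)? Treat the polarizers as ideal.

I₁ = 1980 W/m² · cos²(56°) = 619.1 W/m².
I₂ = I₁ · cos²(30°) = 619.1 · 0.75 = 464.4 W/m².
I₃ = I₂ · cos²(21°) = 464.4 · 0.8716 = 404.7 W/m².
That is 20.44% of the incident intensity.

≈ 20.4%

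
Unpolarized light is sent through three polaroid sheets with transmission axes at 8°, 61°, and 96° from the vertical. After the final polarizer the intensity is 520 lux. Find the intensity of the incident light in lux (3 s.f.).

I₀ ≈ 4280 lux

Unpolarized light through the first polarizer → I₁ = ½ I₀, now polarized at 8°.
I₂ = I₁ cos²(61° − 8°) = 0.5 I₀ · cos²(53°) = 0.1811 I₀.
I₃ = I₂ cos²(96° − 61°) = 0.1811 I₀ · cos²(35°) = 0.1215 I₀.
So 520 lux = 0.1215 I₀, giving I₀ = 520/0.1215 = 4279 lux.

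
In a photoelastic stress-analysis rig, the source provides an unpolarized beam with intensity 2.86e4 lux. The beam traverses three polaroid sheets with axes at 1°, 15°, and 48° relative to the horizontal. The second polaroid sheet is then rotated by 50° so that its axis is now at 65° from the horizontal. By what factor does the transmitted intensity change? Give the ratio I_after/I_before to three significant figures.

Before rotation:
Unpolarized light through the first polarizer → I₁ = ½ I₀, now polarized at 1°.
I₂ = I₁ cos²(15° − 1°) = 0.5 I₀ · cos²(14°) = 0.4707 I₀.
I₃ = I₂ cos²(48° − 15°) = 0.4707 I₀ · cos²(33°) = 0.3311 I₀.
After rotation:
Unpolarized light through the first polarizer → I₁ = ½ I₀, now polarized at 1°.
I₂ = I₁ cos²(65° − 1°) = 0.5 I₀ · cos²(64°) = 0.09608 I₀.
I₃ = I₂ cos²(48° − 65°) = 0.09608 I₀ · cos²(17°) = 0.08787 I₀.
Ratio = 0.08787 / 0.3311 = 0.2654.

I_new/I_old ≈ 0.265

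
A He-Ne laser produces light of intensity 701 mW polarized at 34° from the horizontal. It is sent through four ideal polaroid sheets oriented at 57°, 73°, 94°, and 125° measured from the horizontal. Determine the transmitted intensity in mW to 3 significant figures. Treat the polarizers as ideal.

I ≈ 351 mW

I₁ = 701 mW · cos²(23°) = 594 mW.
I₂ = I₁ · cos²(16°) = 594 · 0.924 = 548.8 mW.
I₃ = I₂ · cos²(21°) = 548.8 · 0.8716 = 478.4 mW.
I₄ = I₃ · cos²(31°) = 478.4 · 0.7347 = 351.5 mW.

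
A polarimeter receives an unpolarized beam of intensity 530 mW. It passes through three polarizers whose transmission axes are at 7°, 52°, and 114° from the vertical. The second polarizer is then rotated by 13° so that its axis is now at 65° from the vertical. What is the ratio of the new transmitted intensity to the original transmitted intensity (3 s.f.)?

I_new/I_old ≈ 1.10

Before rotation:
Unpolarized light through the first polarizer → I₁ = ½ I₀, now polarized at 7°.
I₂ = I₁ cos²(52° − 7°) = 0.5 I₀ · cos²(45°) = 0.25 I₀.
I₃ = I₂ cos²(114° − 52°) = 0.25 I₀ · cos²(62°) = 0.0551 I₀.
After rotation:
Unpolarized light through the first polarizer → I₁ = ½ I₀, now polarized at 7°.
I₂ = I₁ cos²(65° − 7°) = 0.5 I₀ · cos²(58°) = 0.1404 I₀.
I₃ = I₂ cos²(114° − 65°) = 0.1404 I₀ · cos²(49°) = 0.06043 I₀.
Ratio = 0.06043 / 0.0551 = 1.097.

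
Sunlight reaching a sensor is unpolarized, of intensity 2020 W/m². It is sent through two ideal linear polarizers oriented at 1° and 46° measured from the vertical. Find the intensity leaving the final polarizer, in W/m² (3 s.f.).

I ≈ 505 W/m²

Unpolarized light through the first polarizer → I₁ = 2020 W/m²/2 = 1010 W/m², polarized at 1°.
I₂ = I₁ · cos²(45°) = 1010 · 0.5 = 505 W/m².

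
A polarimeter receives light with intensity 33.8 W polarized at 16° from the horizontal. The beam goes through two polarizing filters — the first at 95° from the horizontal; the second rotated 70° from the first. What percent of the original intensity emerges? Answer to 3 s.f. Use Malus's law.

≈ 0.426%

By Malus's law, I₁ = 33.8 W · cos²(79°) = 1.231 W.
I₂ = I₁ · cos²(70°) = 1.231 · 0.117 = 0.144 W.
That is 0.4259% of the incident intensity.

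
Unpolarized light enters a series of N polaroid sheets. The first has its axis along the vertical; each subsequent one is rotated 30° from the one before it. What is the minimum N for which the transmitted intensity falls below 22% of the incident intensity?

First polarizer halves the unpolarized light: factor 1/2.
Each further stage multiplies by cos²(30°) = 0.75.
After N polarizers: T = 0.5·0.75^(N−1). Require T < 0.22 ⇒ N−1 > ln(0.22/0.5)/ln(0.75) = 2.85, so N−1 ≥ 3 and N = 4.
Check: N=4 gives T = 0.2109 < 0.22; N=3 gives T = 0.2813.

N = 4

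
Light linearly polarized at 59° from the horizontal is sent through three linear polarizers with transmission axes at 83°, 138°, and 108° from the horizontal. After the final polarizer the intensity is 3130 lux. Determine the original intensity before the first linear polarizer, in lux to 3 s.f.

I₀ ≈ 1.52e4 lux

By Malus's law, I₁ = I₀ cos²(83° − 59°) = I₀ cos²(24°) = 0.8346 I₀.
I₂ = I₁ cos²(138° − 83°) = 0.8346 I₀ · cos²(55°) = 0.2746 I₀.
I₃ = I₂ cos²(108° − 138°) = 0.2746 I₀ · cos²(30°) = 0.2059 I₀.
So 3130 lux = 0.2059 I₀, giving I₀ = 3130/0.2059 = 1.52e+04 lux.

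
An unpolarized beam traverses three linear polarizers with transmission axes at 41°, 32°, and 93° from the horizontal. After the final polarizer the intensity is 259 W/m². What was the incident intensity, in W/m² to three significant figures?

Unpolarized light through the first polarizer → I₁ = ½ I₀, now polarized at 41°.
I₂ = I₁ cos²(32° − 41°) = 0.5 I₀ · cos²(9°) = 0.4878 I₀.
I₃ = I₂ cos²(93° − 32°) = 0.4878 I₀ · cos²(61°) = 0.1146 I₀.
So 259 W/m² = 0.1146 I₀, giving I₀ = 259/0.1146 = 2259 W/m².

I₀ ≈ 2260 W/m²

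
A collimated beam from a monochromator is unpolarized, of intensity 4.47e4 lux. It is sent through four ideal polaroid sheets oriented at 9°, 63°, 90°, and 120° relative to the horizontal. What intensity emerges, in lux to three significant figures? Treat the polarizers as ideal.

I ≈ 4600 lux

Unpolarized light through the first polarizer → I₁ = 4.47e4 lux/2 = 2.235e+04 lux, polarized at 9°.
I₂ = I₁ · cos²(54°) = 2.235e+04 · 0.3455 = 7722 lux.
I₃ = I₂ · cos²(27°) = 7722 · 0.7939 = 6130 lux.
I₄ = I₃ · cos²(30°) = 6130 · 0.75 = 4598 lux.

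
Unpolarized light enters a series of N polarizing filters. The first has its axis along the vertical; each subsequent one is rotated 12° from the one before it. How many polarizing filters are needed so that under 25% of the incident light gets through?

N = 17

First polarizer halves the unpolarized light: factor 1/2.
Each further stage multiplies by cos²(12°) = 0.9568.
After N polarizers: T = 0.5·0.9568^(N−1). Require T < 0.25 ⇒ N−1 > ln(0.25/0.5)/ln(0.9568) = 15.69, so N−1 ≥ 16 and N = 17.
Check: N=17 gives T = 0.2466 < 0.25; N=16 gives T = 0.2577.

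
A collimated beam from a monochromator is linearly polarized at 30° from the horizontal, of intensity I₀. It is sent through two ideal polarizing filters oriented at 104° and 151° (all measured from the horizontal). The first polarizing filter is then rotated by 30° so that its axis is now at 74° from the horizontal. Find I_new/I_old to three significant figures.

Before rotation:
I₁ = I₀ cos²(104° − 30°) = I₀ cos²(74°) = 0.07598 I₀.
I₂ = I₁ cos²(151° − 104°) = 0.07598 I₀ · cos²(47°) = 0.03534 I₀.
After rotation:
I₁ = I₀ cos²(74° − 30°) = I₀ cos²(44°) = 0.5174 I₀.
I₂ = I₁ cos²(151° − 74°) = 0.5174 I₀ · cos²(77°) = 0.02618 I₀.
Ratio = 0.02618 / 0.03534 = 0.741.

I_new/I_old ≈ 0.741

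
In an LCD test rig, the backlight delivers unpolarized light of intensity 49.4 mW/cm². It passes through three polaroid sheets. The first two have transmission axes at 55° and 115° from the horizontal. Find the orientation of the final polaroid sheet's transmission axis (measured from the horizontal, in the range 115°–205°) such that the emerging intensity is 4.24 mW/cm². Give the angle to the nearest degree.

θ ≈ 149°

Unpolarized light through the first polarizer → I₁ = ½ I₀, now polarized at 55°.
I₂ = I₁ cos²(115° − 55°) = 0.5 I₀ · cos²(60°) = 0.125 I₀.
Target fraction: 4.24 / 49.4 mW/cm² = 0.08583 of I₀.
Need I₃/I₀ = 0.08583, so cos²(θ − 115°) = 0.08583 / 0.125 = 0.6866.
θ − 115° = arccos(√0.6866) = 34.0°, giving θ ≈ 115 + 34.0 = 149.0°.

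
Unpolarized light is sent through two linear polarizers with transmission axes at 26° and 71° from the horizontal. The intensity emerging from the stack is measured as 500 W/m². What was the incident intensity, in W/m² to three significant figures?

I₀ ≈ 2000 W/m²

Unpolarized light through the first polarizer → I₁ = ½ I₀, now polarized at 26°.
I₂ = I₁ cos²(71° − 26°) = 0.5 I₀ · cos²(45°) = 0.25 I₀.
So 500 W/m² = 0.25 I₀, giving I₀ = 500/0.25 = 2000 W/m².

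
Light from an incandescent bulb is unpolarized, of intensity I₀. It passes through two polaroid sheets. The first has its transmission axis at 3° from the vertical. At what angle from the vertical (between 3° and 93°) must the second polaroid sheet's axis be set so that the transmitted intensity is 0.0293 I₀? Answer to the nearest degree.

θ ≈ 79°

Unpolarized light through the first polarizer → I₁ = ½ I₀, now polarized at 3°.
Need I₂/I₀ = 0.0293, so cos²(θ − 3°) = 0.0293 / 0.5 = 0.0586.
θ − 3° = arccos(√0.0586) = 76.0°, giving θ ≈ 3 + 76.0 = 79.0°.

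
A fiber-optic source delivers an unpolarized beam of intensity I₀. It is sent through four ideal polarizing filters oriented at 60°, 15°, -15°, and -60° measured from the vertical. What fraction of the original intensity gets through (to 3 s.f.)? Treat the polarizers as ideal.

≈ 0.0938 I₀

Unpolarized light through the first polarizer → I₁ = ½ I₀, now polarized at 60°.
I₂ = I₁ cos²(15° − 60°) = 0.5 I₀ · cos²(45°) = 0.25 I₀.
I₃ = I₂ cos²(-15° − 15°) = 0.25 I₀ · cos²(30°) = 0.1875 I₀.
I₄ = I₃ cos²(-60° + 15°) = 0.1875 I₀ · cos²(45°) = 0.09375 I₀.
Transmitted fraction = 0.09375.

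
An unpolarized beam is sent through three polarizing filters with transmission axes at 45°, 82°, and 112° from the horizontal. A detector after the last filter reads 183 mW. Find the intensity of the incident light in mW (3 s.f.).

Unpolarized light through the first polarizer → I₁ = ½ I₀, now polarized at 45°.
I₂ = I₁ cos²(82° − 45°) = 0.5 I₀ · cos²(37°) = 0.3189 I₀.
I₃ = I₂ cos²(112° − 82°) = 0.3189 I₀ · cos²(30°) = 0.2392 I₀.
So 183 mW = 0.2392 I₀, giving I₀ = 183/0.2392 = 765.1 mW.

I₀ ≈ 765 mW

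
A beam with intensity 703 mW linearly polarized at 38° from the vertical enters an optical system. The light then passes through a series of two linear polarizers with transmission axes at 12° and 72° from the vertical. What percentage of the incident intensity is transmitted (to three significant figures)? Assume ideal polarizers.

≈ 20.2%

I₁ = 703 mW · cos²(26°) = 567.9 mW.
I₂ = I₁ · cos²(60°) = 567.9 · 0.25 = 142 mW.
That is 20.2% of the incident intensity.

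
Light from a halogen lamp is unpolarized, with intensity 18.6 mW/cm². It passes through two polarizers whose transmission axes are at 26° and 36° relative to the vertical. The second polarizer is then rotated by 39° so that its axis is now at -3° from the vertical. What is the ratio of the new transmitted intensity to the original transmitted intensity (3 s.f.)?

Before rotation:
Unpolarized light through the first polarizer → I₁ = ½ I₀, now polarized at 26°.
I₂ = I₁ cos²(36° − 26°) = 0.5 I₀ · cos²(10°) = 0.4849 I₀.
After rotation:
Unpolarized light through the first polarizer → I₁ = ½ I₀, now polarized at 26°.
I₂ = I₁ cos²(-3° − 26°) = 0.5 I₀ · cos²(29°) = 0.3825 I₀.
Ratio = 0.3825 / 0.4849 = 0.7887.

I_new/I_old ≈ 0.789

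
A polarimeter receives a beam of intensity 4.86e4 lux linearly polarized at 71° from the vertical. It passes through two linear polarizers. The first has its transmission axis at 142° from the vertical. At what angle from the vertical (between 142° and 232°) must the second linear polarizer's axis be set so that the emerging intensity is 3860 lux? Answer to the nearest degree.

θ ≈ 172°

I₁ = I₀ cos²(142° − 71°) = I₀ cos²(71°) = 0.106 I₀.
Target fraction: 3860 / 4.86e4 lux = 0.07942 of I₀.
Need I₂/I₀ = 0.07942, so cos²(θ − 142°) = 0.07942 / 0.106 = 0.7493.
θ − 142° = arccos(√0.7493) = 30.0°, giving θ ≈ 142 + 30.0 = 172.0°.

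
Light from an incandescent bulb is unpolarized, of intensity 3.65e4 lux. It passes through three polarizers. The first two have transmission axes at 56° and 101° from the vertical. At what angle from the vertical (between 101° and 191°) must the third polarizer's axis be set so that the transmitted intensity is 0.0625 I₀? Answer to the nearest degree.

θ ≈ 161°

Unpolarized light through the first polarizer → I₁ = ½ I₀, now polarized at 56°.
I₂ = I₁ cos²(101° − 56°) = 0.5 I₀ · cos²(45°) = 0.25 I₀.
Need I₃/I₀ = 0.0625, so cos²(θ − 101°) = 0.0625 / 0.25 = 0.25.
θ − 101° = arccos(√0.25) = 60.0°, giving θ ≈ 101 + 60.0 = 161.0°.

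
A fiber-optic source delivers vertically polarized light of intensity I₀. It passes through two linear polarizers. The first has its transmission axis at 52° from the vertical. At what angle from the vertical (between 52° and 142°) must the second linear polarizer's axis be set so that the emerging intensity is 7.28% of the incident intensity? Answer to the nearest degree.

θ ≈ 116°

By Malus's law, I₁ = I₀ cos²(52° − 0°) = I₀ cos²(52°) = 0.379 I₀.
Need I₂/I₀ = 0.0728, so cos²(θ − 52°) = 0.0728 / 0.379 = 0.1921.
θ − 52° = arccos(√0.1921) = 64.0°, giving θ ≈ 52 + 64.0 = 116.0°.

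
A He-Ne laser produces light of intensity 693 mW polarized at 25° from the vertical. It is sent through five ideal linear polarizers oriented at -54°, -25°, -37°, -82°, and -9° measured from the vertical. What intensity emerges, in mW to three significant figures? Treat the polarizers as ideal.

I ≈ 0.789 mW

I₁ = 693 mW · cos²(79°) = 25.23 mW.
I₂ = I₁ · cos²(29°) = 25.23 · 0.765 = 19.3 mW.
I₃ = I₂ · cos²(12°) = 19.3 · 0.9568 = 18.47 mW.
I₄ = I₃ · cos²(45°) = 18.47 · 0.5 = 9.233 mW.
I₅ = I₄ · cos²(73°) = 9.233 · 0.08548 = 0.7893 mW.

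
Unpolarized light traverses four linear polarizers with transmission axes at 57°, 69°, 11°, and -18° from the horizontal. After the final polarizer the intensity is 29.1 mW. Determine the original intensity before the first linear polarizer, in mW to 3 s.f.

I₀ ≈ 283 mW

Unpolarized light through the first polarizer → I₁ = ½ I₀, now polarized at 57°.
I₂ = I₁ cos²(69° − 57°) = 0.5 I₀ · cos²(12°) = 0.4784 I₀.
I₃ = I₂ cos²(11° − 69°) = 0.4784 I₀ · cos²(58°) = 0.1343 I₀.
I₄ = I₃ cos²(-18° − 11°) = 0.1343 I₀ · cos²(29°) = 0.1028 I₀.
So 29.1 mW = 0.1028 I₀, giving I₀ = 29.1/0.1028 = 283.2 mW.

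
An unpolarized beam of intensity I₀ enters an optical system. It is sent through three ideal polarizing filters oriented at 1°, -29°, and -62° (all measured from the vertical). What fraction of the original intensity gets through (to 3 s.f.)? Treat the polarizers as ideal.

≈ 0.264 I₀

Unpolarized light through the first polarizer → I₁ = ½ I₀, now polarized at 1°.
I₂ = I₁ cos²(-29° − 1°) = 0.5 I₀ · cos²(30°) = 0.375 I₀.
I₃ = I₂ cos²(-62° + 29°) = 0.375 I₀ · cos²(33°) = 0.2638 I₀.
Transmitted fraction = 0.2638.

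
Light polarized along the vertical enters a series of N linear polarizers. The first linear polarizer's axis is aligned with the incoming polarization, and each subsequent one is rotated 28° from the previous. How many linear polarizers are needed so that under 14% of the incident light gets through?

N = 9

First polarizer is aligned with the polarization: full transmission.
Each further stage multiplies by cos²(28°) = 0.7796.
After N polarizers: T = 0.7796^(N−1). Require T < 0.14 ⇒ N−1 > ln(0.14)/ln(0.7796) = 7.90, so N−1 ≥ 8 and N = 9.
Check: N=9 gives T = 0.1364 < 0.14; N=8 gives T = 0.175.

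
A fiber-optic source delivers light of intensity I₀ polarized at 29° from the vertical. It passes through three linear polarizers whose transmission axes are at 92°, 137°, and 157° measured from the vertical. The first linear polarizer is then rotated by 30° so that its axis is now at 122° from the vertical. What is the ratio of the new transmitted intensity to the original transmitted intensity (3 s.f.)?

I_new/I_old ≈ 0.0248

Before rotation:
By Malus's law, I₁ = I₀ cos²(92° − 29°) = I₀ cos²(63°) = 0.2061 I₀.
I₂ = I₁ cos²(137° − 92°) = 0.2061 I₀ · cos²(45°) = 0.1031 I₀.
I₃ = I₂ cos²(157° − 137°) = 0.1031 I₀ · cos²(20°) = 0.091 I₀.
After rotation:
I₁ = I₀ cos²(122° − 29°) = I₀ cos²(87°) = 0.002739 I₀.
I₂ = I₁ cos²(137° − 122°) = 0.002739 I₀ · cos²(15°) = 0.002556 I₀.
I₃ = I₂ cos²(157° − 137°) = 0.002556 I₀ · cos²(20°) = 0.002257 I₀.
Ratio = 0.002257 / 0.091 = 0.0248.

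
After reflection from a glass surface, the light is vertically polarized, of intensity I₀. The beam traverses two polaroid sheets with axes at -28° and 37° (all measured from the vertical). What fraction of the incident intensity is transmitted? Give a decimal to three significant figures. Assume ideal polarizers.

I₁ = I₀ cos²(-28° − 0°) = I₀ cos²(28°) = 0.7796 I₀.
I₂ = I₁ cos²(37° + 28°) = 0.7796 I₀ · cos²(65°) = 0.1392 I₀.
Transmitted fraction = 0.1392.

≈ 0.139 I₀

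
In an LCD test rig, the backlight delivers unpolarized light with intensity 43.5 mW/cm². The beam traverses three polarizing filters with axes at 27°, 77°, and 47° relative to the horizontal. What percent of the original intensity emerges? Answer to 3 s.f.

Unpolarized light through the first polarizer → I₁ = 43.5 mW/cm²/2 = 21.75 mW/cm², polarized at 27°.
I₂ = I₁ · cos²(50°) = 21.75 · 0.4132 = 8.987 mW/cm².
I₃ = I₂ · cos²(30°) = 8.987 · 0.75 = 6.74 mW/cm².
That is 15.49% of the incident intensity.

≈ 15.5%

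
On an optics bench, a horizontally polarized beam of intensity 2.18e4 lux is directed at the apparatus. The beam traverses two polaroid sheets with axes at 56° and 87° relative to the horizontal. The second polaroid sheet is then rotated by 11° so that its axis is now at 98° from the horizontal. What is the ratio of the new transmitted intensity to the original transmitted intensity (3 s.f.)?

Before rotation:
I₁ = I₀ cos²(56° − 0°) = I₀ cos²(56°) = 0.3127 I₀.
I₂ = I₁ cos²(87° − 56°) = 0.3127 I₀ · cos²(31°) = 0.2297 I₀.
After rotation:
I₁ = I₀ cos²(56° − 0°) = I₀ cos²(56°) = 0.3127 I₀.
I₂ = I₁ cos²(98° − 56°) = 0.3127 I₀ · cos²(42°) = 0.1727 I₀.
Ratio = 0.1727 / 0.2297 = 0.7517.

I_new/I_old ≈ 0.752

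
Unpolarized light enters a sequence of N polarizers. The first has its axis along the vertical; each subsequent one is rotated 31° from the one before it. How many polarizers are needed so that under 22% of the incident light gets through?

N = 4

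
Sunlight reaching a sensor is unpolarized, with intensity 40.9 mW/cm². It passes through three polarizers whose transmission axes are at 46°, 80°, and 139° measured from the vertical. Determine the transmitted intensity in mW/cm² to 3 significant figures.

Unpolarized light through the first polarizer → I₁ = 40.9 mW/cm²/2 = 20.45 mW/cm², polarized at 46°.
I₂ = I₁ · cos²(34°) = 20.45 · 0.6873 = 14.06 mW/cm².
I₃ = I₂ · cos²(59°) = 14.06 · 0.2653 = 3.728 mW/cm².

I ≈ 3.73 mW/cm²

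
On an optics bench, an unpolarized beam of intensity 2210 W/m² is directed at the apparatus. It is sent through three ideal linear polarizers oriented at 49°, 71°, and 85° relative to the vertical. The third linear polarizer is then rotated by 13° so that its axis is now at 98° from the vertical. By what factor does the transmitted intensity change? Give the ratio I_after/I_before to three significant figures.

Before rotation:
Unpolarized light through the first polarizer → I₁ = ½ I₀, now polarized at 49°.
I₂ = I₁ cos²(71° − 49°) = 0.5 I₀ · cos²(22°) = 0.4298 I₀.
I₃ = I₂ cos²(85° − 71°) = 0.4298 I₀ · cos²(14°) = 0.4047 I₀.
After rotation:
Unpolarized light through the first polarizer → I₁ = ½ I₀, now polarized at 49°.
I₂ = I₁ cos²(71° − 49°) = 0.5 I₀ · cos²(22°) = 0.4298 I₀.
I₃ = I₂ cos²(98° − 71°) = 0.4298 I₀ · cos²(27°) = 0.3412 I₀.
Ratio = 0.3412 / 0.4047 = 0.8432.

I_new/I_old ≈ 0.843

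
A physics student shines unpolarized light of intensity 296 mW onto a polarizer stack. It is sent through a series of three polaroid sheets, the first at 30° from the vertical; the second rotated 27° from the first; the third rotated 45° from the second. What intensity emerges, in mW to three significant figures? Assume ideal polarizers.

I ≈ 58.7 mW

Unpolarized light through the first polarizer → I₁ = 296 mW/2 = 148 mW, polarized at 30°.
I₂ = I₁ · cos²(27°) = 148 · 0.7939 = 117.5 mW.
I₃ = I₂ · cos²(45°) = 117.5 · 0.5 = 58.75 mW.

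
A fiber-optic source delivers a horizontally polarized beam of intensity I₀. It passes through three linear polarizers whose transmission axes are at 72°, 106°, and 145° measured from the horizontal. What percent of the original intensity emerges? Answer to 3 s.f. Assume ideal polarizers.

I₁ = I₀ cos²(72° − 0°) = I₀ cos²(72°) = 0.09549 I₀.
I₂ = I₁ cos²(106° − 72°) = 0.09549 I₀ · cos²(34°) = 0.06563 I₀.
I₃ = I₂ cos²(145° − 106°) = 0.06563 I₀ · cos²(39°) = 0.03964 I₀.
That is 3.964% of the incident intensity.

≈ 3.96%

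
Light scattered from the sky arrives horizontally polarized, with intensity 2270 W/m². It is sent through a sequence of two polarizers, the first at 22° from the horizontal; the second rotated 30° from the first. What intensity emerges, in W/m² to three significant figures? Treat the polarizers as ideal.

I₁ = 2270 W/m² · cos²(22°) = 1951 W/m².
I₂ = I₁ · cos²(30°) = 1951 · 0.75 = 1464 W/m².

I ≈ 1460 W/m²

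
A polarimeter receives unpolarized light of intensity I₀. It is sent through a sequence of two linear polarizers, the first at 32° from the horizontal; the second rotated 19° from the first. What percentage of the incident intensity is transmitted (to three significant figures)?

≈ 44.7%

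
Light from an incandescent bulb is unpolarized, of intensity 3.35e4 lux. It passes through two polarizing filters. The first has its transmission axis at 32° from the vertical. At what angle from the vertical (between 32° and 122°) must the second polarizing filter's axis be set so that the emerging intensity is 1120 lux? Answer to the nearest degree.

θ ≈ 107°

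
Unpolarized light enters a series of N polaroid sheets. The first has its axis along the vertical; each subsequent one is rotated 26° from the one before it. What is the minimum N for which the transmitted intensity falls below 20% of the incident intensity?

First polarizer halves the unpolarized light: factor 1/2.
Each further stage multiplies by cos²(26°) = 0.8078.
After N polarizers: T = 0.5·0.8078^(N−1). Require T < 0.20 ⇒ N−1 > ln(0.20/0.5)/ln(0.8078) = 4.29, so N−1 ≥ 5 and N = 6.
Check: N=6 gives T = 0.172 < 0.20; N=5 gives T = 0.2129.

N = 6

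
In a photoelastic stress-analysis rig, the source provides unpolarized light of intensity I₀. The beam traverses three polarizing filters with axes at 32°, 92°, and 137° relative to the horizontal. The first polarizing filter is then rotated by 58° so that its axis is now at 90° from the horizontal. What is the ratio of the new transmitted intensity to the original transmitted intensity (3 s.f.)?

Before rotation:
Unpolarized light through the first polarizer → I₁ = ½ I₀, now polarized at 32°.
I₂ = I₁ cos²(92° − 32°) = 0.5 I₀ · cos²(60°) = 0.125 I₀.
I₃ = I₂ cos²(137° − 92°) = 0.125 I₀ · cos²(45°) = 0.0625 I₀.
After rotation:
Unpolarized light through the first polarizer → I₁ = ½ I₀, now polarized at 90°.
I₂ = I₁ cos²(92° − 90°) = 0.5 I₀ · cos²(2°) = 0.4994 I₀.
I₃ = I₂ cos²(137° − 92°) = 0.4994 I₀ · cos²(45°) = 0.2497 I₀.
Ratio = 0.2497 / 0.0625 = 3.995.

I_new/I_old ≈ 4.00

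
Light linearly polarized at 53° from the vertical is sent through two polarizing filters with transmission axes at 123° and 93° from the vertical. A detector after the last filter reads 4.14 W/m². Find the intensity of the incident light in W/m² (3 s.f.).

I₀ ≈ 47.2 W/m²

I₁ = I₀ cos²(123° − 53°) = I₀ cos²(70°) = 0.117 I₀.
I₂ = I₁ cos²(93° − 123°) = 0.117 I₀ · cos²(30°) = 0.08773 I₀.
So 4.14 W/m² = 0.08773 I₀, giving I₀ = 4.14/0.08773 = 47.19 W/m².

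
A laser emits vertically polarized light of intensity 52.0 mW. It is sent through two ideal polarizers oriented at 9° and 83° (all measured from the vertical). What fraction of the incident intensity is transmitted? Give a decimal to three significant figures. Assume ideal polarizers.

I/I₀ ≈ 0.0741

By Malus's law, I₁ = 52.0 mW · cos²(9°) = 50.73 mW.
I₂ = I₁ · cos²(74°) = 50.73 · 0.07598 = 3.854 mW.
Transmitted fraction = 0.07412.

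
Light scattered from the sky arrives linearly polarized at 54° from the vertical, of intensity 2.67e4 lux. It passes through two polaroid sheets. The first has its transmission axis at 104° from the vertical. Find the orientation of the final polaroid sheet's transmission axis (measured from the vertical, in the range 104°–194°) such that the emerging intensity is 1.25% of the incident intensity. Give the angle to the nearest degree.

I₁ = I₀ cos²(104° − 54°) = I₀ cos²(50°) = 0.4132 I₀.
Need I₂/I₀ = 0.0125, so cos²(θ − 104°) = 0.0125 / 0.4132 = 0.03025.
θ − 104° = arccos(√0.03025) = 80.0°, giving θ ≈ 104 + 80.0 = 184.0°.

θ ≈ 184°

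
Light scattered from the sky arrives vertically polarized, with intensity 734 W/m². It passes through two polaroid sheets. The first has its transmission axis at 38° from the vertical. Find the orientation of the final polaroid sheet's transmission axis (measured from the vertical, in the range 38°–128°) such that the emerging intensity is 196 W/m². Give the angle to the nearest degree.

I₁ = I₀ cos²(38° − 0°) = I₀ cos²(38°) = 0.621 I₀.
Target fraction: 196 / 734 W/m² = 0.267 of I₀.
Need I₂/I₀ = 0.267, so cos²(θ − 38°) = 0.267 / 0.621 = 0.43.
θ − 38° = arccos(√0.43) = 49.0°, giving θ ≈ 38 + 49.0 = 87.0°.

θ ≈ 87°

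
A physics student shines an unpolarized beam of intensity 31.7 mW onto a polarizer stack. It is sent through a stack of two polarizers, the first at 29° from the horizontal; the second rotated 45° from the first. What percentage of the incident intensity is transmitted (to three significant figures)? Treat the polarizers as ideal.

Unpolarized light through the first polarizer → I₁ = 31.7 mW/2 = 15.85 mW, polarized at 29°.
I₂ = I₁ · cos²(45°) = 15.85 · 0.5 = 7.925 mW.
That is 25% of the incident intensity.

≈ 25.0%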